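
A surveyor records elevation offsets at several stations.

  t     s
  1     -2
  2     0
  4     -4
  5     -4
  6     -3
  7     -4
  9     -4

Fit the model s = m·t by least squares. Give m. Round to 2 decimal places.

m = -0.57

Compute the Gram sums: Σt·t = 212.
And Σt·s = -120.
XᵀX·[m]ᵀ = Xᵀs becomes [[212]]·[m]ᵀ = [-120]ᵀ.
m = (-120)/212 = -0.566038.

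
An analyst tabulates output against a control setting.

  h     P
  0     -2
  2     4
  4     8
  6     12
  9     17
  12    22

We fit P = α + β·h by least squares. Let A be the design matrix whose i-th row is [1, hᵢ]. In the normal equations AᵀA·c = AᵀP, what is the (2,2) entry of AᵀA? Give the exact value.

Row 2 ↔ basis h, column 2 ↔ basis h, so (AᵀA)_{2,2} = Σᵢ (h)·(h) = (0)·(0) + (2)·(2) + (4)·(4) + (6)·(6) + (9)·(9) + (12)·(12) = 281.

281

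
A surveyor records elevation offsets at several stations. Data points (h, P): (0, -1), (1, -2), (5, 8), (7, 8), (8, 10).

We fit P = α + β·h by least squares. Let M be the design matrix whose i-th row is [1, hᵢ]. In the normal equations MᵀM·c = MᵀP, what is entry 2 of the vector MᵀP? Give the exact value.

174

Entry 2 ↔ basis h, so (MᵀP)_{2} = Σᵢ (h)·Pᵢ = (0)·(-1) + (1)·(-2) + (5)·(8) + (7)·(8) + (8)·(10) = 174.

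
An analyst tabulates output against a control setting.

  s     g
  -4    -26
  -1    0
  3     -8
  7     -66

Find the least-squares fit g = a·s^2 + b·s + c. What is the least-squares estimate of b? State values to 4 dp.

With design matrix A, AᵀA = [[2739, 305, 75]; [305, 75, 5]; [75, 5, 4]] and Aᵀg = [-3722, -382, -100]ᵀ.
Inverting the 3×3 Gram matrix, [a, b, c]ᵀ = [-7269/4700, 23831/23500, 3209/1175]ᵀ.

b = 1.0141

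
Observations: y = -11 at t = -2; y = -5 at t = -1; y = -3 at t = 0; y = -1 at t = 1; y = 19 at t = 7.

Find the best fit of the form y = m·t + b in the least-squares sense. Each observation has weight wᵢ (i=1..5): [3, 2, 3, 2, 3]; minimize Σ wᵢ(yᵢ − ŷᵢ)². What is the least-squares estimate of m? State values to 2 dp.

Entries of AᵀWA: Σwᵢ·t·t = 163, Σwᵢ·t = 15, Σwᵢ·1 = 13.
For AᵀWy: Σwᵢ·t·y = 473, Σwᵢ·y = 3.
So AᵀWA·[m, b]ᵀ = AᵀWy: [[163, 15]; [15, 13]]·[m, b]ᵀ = [473, 3]ᵀ.
Eliminating b: 13·(row 1) − 15·(row 2) gives 1894·m = 13·473 − 15·3 = 6104, so m = 3052/947.
Then b = (3 − 15·(3052/947))/13 = -3303/947.

m = 3.22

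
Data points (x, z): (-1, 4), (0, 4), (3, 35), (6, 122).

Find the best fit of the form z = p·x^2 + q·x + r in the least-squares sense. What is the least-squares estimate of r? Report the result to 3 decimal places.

The normal equations are: 1378·p + 242·q + 46·r = 4711;  242·p + 46·q + 8·r = 833;  46·p + 8·q + 4·r = 165.
(Σx^2·x^2 = 1378, Σx^2·x = 242, Σx^2 = 46, Σx·x = 46, Σx = 8, Σ1 = 4, Σx^2·z = 4711, Σx·z = 833, Σz = 165.)
Row-reducing yields p = 199/66, q = 93/55, r = 527/165.

r = 3.194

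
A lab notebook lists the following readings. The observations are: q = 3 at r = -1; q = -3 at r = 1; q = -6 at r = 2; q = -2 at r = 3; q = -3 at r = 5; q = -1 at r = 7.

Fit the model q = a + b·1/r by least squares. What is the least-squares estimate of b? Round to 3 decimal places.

b = -3.677

With design matrix A, AᵀA = [[6, 247/210]; [247/210, 106789/44100]] and Aᵀq = [-12, -1093/105]ᵀ.
Eliminating b: (106789/44100)·(row 1) − (247/210)·(row 2) gives (23189/1764)·a = (106789/44100)·(-12) − (247/210)·(-1093/105) = -370763/22050, so a = -741526/579725.
Then b = ((-1093/105) − (247/210)·(-741526/579725))/(106789/44100) = -426384/115945.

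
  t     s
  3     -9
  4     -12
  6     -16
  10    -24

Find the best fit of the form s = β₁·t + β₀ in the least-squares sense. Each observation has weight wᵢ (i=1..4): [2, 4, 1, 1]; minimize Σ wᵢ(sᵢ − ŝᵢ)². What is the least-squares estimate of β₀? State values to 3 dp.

Forming AᵀWA = [[218, 38]; [38, 8]] and AᵀWs = [-582, -106]ᵀ gives AᵀWA·[β₁, β₀]ᵀ = AᵀWs.
det = 218·8 − 38² = 300.
β₁ = ((-582)·8 − 38·(-106))/300 = -157/75; β₀ = (218·(-106) − 38·(-582))/300 = -248/75.

β₀ = -3.307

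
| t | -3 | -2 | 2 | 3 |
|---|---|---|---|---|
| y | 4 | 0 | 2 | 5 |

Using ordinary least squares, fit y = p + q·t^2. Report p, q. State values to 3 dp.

From the data, Σ1 = 4, Σt^2 = 26, Σt^2·t^2 = 194.
Moment sums: Σy = 11, Σt^2·y = 89.
Eliminating q: 194·(row 1) − 26·(row 2) gives 100·p = 194·11 − 26·89 = -180, so p = -9/5.
Then q = (89 − 26·(-9/5))/194 = 7/10.

p = -1.800, q = 0.700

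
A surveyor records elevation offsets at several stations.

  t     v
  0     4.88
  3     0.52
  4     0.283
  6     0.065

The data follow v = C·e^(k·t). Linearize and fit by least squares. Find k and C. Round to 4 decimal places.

Taking logs, ln v = k·t + ln C, so regress ln v on t.
XᵀX = [[61.0000, 13.0000]; [13.0000, 4]], rhs = [-23.4112, -3.0645]ᵀ  (here Σt = 13.0000, Σ(t)² = 61.0000, Σln v = -3.0645, Σt·ln v = -23.4112).
Δ = 61.0000·4 − (13.0000)² = 75.0000; k = (-23.4112·4 − 13.0000·-3.0645)/75.0000 = -0.71743, ln C = (61.0000·-3.0645 − 13.0000·-23.4112)/75.0000 = 1.56552, so C = exp(1.56552) = 4.78516.

k = -0.7174, C = 4.7852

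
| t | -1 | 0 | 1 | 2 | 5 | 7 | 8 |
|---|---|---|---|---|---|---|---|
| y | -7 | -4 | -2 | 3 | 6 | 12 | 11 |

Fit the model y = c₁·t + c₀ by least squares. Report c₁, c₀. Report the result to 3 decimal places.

c₁ = 2.048, c₀ = -3.721

MᵀM·[c₁, c₀]ᵀ = Mᵀy reads: 144·c₁ + 22·c₀ = 213;  22·c₁ + 7·c₀ = 19.
det = 144·7 − 22² = 524.
c₁ = (213·7 − 22·19)/524 = 1073/524; c₀ = (144·19 − 22·213)/524 = -975/262.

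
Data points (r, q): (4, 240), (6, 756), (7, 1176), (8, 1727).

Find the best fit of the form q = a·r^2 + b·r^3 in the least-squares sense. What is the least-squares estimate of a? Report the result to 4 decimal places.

a = 3.0404

With design matrix X, XᵀX = [[8049, 58375]; [58375, 430545]] and Xᵀq = [199208, 1466248]ᵀ.
Eliminating b: 430545·(row 1) − 58375·(row 2) gives 57816080·a = 430545·199208 − 58375·1466248 = 175781360, so a = 2197267/722701.
Then b = (1466248 − 58375·(2197267/722701))/430545 = 10816447/3613505.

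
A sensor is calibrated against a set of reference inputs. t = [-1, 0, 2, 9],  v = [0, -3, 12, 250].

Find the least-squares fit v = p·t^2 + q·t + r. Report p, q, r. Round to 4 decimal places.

Sums needed: Σt^2·t^2 = 6578, Σt^2·t = 736, Σt^2 = 86, Σt·t = 86, Σt = 10, Σ1 = 4.
For Xᵀv: Σt^2·v = 20298, Σt·v = 2274, Σv = 259.
Inverting the 3×3 Gram matrix, [p, q, r]ᵀ = [5677/1892, 1961/1892, -4451/1892]ᵀ.

p = 3.0005, q = 1.0365, r = -2.3525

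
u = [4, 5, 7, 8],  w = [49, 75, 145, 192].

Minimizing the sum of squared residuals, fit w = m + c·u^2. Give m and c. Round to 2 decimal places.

m = 0.91, c = 2.97

Setting ∂/∂m … = 0 gives: 4·m + 154·c = 461;  154·m + 7378·c = 22052.
(Σ1 = 4, Σu^2 = 154, Σu^2·u^2 = 7378, Σw = 461, Σu^2·w = 22052.)
det = 4·7378 − 154² = 5796.
m = (461·7378 − 154·22052)/5796 = 125/138; c = (4·22052 − 154·461)/5796 = 2869/966.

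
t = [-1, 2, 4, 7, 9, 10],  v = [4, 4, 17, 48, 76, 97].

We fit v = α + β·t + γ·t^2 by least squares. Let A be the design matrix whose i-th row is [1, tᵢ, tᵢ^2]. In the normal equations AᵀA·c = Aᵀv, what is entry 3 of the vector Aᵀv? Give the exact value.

Entry 3 ↔ basis t^2, so (Aᵀv)_{3} = Σᵢ (t^2)·vᵢ = (1)·(4) + (4)·(4) + (16)·(17) + (49)·(48) + (81)·(76) + (100)·(97) = 18500.

18500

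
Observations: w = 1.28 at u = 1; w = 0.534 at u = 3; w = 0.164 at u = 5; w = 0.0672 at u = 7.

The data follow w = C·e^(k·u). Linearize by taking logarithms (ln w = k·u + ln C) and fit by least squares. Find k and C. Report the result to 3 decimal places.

Linearized form: ln w = k·u + ln C. From the 4 transformed points,
Σu = 16.0000, Σ(u)² = 84.0000, Σln w = -4.8885, Σu·ln w = -29.5752.
Normal system: [[84.0000, 16.0000]; [16.0000, 4]]·[k, ln C]ᵀ = [-29.5752, -4.8885]ᵀ.
Slope k = (n·Σu·ln w − Σu·Σln w)/(n·Σ(u)² − (Σu)²) = (4·-29.5752 − 16.0000·-4.8885)/80.0000 = -0.50107; ln C = (Σln w − k·Σu)/n = 0.78215, so C = exp(0.78215) = 2.18618.

k = -0.501, C = 2.186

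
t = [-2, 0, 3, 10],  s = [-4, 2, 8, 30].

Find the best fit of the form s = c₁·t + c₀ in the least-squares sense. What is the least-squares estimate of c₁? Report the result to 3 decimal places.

Forming MᵀM = [[113, 11]; [11, 4]] and Mᵀs = [332, 36]ᵀ gives MᵀM·[c₁, c₀]ᵀ = Mᵀs.
Eliminating c₀: 4·(row 1) − 11·(row 2) gives 331·c₁ = 4·332 − 11·36 = 932, so c₁ = 932/331.
Then c₀ = (36 − 11·(932/331))/4 = 416/331.

c₁ = 2.816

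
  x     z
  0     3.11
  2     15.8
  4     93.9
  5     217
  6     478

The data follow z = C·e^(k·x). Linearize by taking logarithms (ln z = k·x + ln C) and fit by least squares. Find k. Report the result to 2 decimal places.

Let Y = ln z. Fitting Y = k·x + ln C by least squares:
AᵀA = [[81.0000, 17.0000]; [17.0000, 5]], rhs = [87.6061, 19.9864]ᵀ  (here Σx = 17.0000, Σ(x)² = 81.0000, Σln z = 19.9864, Σx·ln z = 87.6061).
Δ = 81.0000·5 − (17.0000)² = 116.0000; k = (87.6061·5 − 17.0000·19.9864)/116.0000 = 0.84709, ln C = (81.0000·19.9864 − 17.0000·87.6061)/116.0000 = 1.11718.

k = 0.85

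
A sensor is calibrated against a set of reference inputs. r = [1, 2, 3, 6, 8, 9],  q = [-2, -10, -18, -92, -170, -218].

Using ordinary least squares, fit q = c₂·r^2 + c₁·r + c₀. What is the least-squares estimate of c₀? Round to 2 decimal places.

Compute the Gram sums: Σr^2·r^2 = 12051, Σr^2·r = 1493, Σr^2 = 195, Σr·r = 195, Σr = 29, Σ1 = 6.
Moment sums: Σr^2·q = -32054, Σr·q = -3950, Σq = -510.
AᵀA·[c₂, c₁, c₀]ᵀ = Aᵀq becomes [[12051, 1493, 195]; [1493, 195, 29]; [195, 29, 6]]·[c₂, c₁, c₀]ᵀ = [-32054, -3950, -510]ᵀ.
Solving the 3×3 system (Gaussian elimination) gives c₂ = -46909/15360, c₁ = 18321/5120, c₀ = -5839/1920.

c₀ = -3.04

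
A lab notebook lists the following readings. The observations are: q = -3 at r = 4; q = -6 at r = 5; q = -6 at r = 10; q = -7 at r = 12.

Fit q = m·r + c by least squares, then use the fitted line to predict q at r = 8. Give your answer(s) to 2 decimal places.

Normal-equation sums: Σr·r = 285, Σr = 31, Σ1 = 4.
Right-hand side: Σr·q = -186, Σq = -22.
So MᵀM·[m, c]ᵀ = Mᵀq: [[285, 31]; [31, 4]]·[m, c]ᵀ = [-186, -22]ᵀ.
Δ = 285·4 − 31² = 179.
m = ((-186)·4 − 31·(-22))/179 = -62/179; c = (285·(-22) − 31·(-186))/179 = -504/179.
At r = 8: q̂ = (-62/179)·(8) + (-504/179)·(1) = -1000/179.

q̂ = -5.59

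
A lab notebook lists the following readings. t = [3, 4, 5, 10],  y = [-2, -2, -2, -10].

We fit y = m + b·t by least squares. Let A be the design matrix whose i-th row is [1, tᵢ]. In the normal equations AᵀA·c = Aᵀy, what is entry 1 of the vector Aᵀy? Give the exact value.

Entry 1 ↔ basis 1, so (Aᵀy)_{1} = Σᵢ yᵢ = (1)·(-2) + (1)·(-2) + (1)·(-2) + (1)·(-10) = -16.

-16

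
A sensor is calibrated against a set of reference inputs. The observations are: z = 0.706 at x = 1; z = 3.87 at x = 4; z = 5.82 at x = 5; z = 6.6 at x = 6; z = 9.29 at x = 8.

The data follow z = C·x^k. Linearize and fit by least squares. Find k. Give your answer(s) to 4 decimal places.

Taking logs, ln z = k·ln x + ln C, so regress ln z on ln x.
Σln x = 6.8669, Σ(ln x)² = 12.0466, Σln z = 6.8824, Σln x·ln z = 12.7268.
Equations: 12.0466·k + 6.8669·ln C = 12.7268;  6.8669·k + 5·ln C = 6.8824.
Solving (det = 13.0781): k = 1.25194, ln C = -0.34291.

k = 1.2519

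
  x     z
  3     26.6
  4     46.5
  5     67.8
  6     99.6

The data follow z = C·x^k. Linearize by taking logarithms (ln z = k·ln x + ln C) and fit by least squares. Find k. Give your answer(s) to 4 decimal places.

k = 1.8821

With ln zᵢ as the transformed response and ln xᵢ as the regressor:
XᵀX = [[8.9295, 5.8861]; [5.8861, 4]], rhs = [23.9575, 15.9381]ᵀ  (here Σln x = 5.8861, Σ(ln x)² = 8.9295, Σln z = 15.9381, Σln x·ln z = 23.9575).
Solving (det = 1.0716): k = 1.88213, ln C = 1.21491.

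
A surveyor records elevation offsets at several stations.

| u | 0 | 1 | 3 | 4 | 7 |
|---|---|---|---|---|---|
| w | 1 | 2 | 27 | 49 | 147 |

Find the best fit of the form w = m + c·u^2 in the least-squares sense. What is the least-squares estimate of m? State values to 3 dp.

Sums needed: Σ1 = 5, Σu^2 = 75, Σu^2·u^2 = 2739.
Right-hand side: Σw = 226, Σu^2·w = 8232.
Eliminating c: 2739·(row 1) − 75·(row 2) gives 8070·m = 2739·226 − 75·8232 = 1614, so m = 1/5.
Then c = (8232 − 75·(1/5))/2739 = 3.

m = 0.200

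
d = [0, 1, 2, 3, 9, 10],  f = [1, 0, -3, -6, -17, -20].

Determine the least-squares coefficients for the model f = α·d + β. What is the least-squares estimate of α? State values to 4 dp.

α = -2.0862

From the data, Σd·d = 195, Σd = 25, Σ1 = 6.
For Xᵀf: Σd·f = -377, Σf = -45.
Eliminating β: 6·(row 1) − 25·(row 2) gives 545·α = 6·(-377) − 25·(-45) = -1137, so α = -1137/545.
Then β = ((-45) − 25·(-1137/545))/6 = 130/109.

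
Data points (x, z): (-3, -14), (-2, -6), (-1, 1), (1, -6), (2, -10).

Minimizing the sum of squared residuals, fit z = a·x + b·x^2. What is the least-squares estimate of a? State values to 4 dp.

With design matrix M, MᵀM = [[19, -27]; [-27, 115]] and Mᵀz = [27, -195]ᵀ.
Eliminating b: 115·(row 1) − (-27)·(row 2) gives 1456·a = 115·27 − (-27)·(-195) = -2160, so a = -135/91.
Then b = ((-195) − (-27)·(-135/91))/115 = -186/91.

a = -1.4835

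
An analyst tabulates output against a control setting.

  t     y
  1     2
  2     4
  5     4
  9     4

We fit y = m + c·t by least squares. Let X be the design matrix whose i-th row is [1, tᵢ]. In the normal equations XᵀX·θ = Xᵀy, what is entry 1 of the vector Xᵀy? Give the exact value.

Entry 1 ↔ basis 1, so (Xᵀy)_{1} = Σᵢ yᵢ = (1)·(2) + (1)·(4) + (1)·(4) + (1)·(4) = 14.

14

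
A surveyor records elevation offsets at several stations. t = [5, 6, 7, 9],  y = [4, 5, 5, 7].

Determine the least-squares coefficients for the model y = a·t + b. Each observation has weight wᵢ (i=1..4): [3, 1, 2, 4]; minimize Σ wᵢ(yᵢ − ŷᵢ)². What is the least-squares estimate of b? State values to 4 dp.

b = 0.2180

Entries of AᵀWA: Σwᵢ·t·t = 533, Σwᵢ·t = 71, Σwᵢ·1 = 10.
Moment sums: Σwᵢ·t·y = 412, Σwᵢ·y = 55.
Determinant 533·10 − 71² = 289.
a = (412·10 − 71·55)/289 = 215/289; b = (533·55 − 71·412)/289 = 63/289.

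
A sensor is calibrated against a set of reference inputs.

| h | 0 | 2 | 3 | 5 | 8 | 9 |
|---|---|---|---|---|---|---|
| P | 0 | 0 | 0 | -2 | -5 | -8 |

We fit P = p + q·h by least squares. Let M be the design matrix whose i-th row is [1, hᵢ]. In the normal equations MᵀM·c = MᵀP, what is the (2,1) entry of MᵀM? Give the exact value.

27

Row 2 ↔ basis h, column 1 ↔ basis 1, so (MᵀM)_{2,1} = Σᵢ h = (0)·(1) + (2)·(1) + (3)·(1) + (5)·(1) + (8)·(1) + (9)·(1) = 27.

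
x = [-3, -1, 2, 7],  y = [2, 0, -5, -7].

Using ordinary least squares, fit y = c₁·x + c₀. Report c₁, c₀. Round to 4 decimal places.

c₁ = -0.9251, c₀ = -1.3436

From the data, Σx·x = 63, Σx = 5, Σ1 = 4.
Right-hand side: Σx·y = -65, Σy = -10.
AᵀA·[c₁, c₀]ᵀ = Aᵀy becomes [[63, 5]; [5, 4]]·[c₁, c₀]ᵀ = [-65, -10]ᵀ.
Δ = 63·4 − 5² = 227.
c₁ = ((-65)·4 − 5·(-10))/227 = -210/227; c₀ = (63·(-10) − 5·(-65))/227 = -305/227.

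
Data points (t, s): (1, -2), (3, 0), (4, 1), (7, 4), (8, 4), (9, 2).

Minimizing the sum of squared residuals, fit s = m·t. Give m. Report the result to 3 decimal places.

From the data, Σt·t = 220.
For Xᵀs: Σt·s = 80.
Normal equations: [[220]]·[m]ᵀ = [80]ᵀ.
m = 80/220 = 0.363636.

m = 0.364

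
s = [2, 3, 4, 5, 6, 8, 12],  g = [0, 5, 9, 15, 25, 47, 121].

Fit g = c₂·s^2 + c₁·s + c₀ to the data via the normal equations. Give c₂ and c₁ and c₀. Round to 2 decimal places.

c₂ = 1.03, c₁ = -2.46, c₀ = 1.94

Entries of MᵀM: Σs^2·s^2 = 27106, Σs^2·s = 2680, Σs^2 = 298, Σs·s = 298, Σs = 40, Σ1 = 7.
Moment sums: Σs^2·g = 21896, Σs·g = 2104, Σg = 222.
Inverting the 3×3 Gram matrix, [c₂, c₁, c₀]ᵀ = [9278/9009, -66524/27027, 7478/3861]ᵀ.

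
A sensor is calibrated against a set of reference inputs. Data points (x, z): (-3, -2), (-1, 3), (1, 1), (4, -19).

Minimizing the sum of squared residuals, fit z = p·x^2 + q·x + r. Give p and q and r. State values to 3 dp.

Compute the Gram sums: Σx^2·x^2 = 339, Σx^2·x = 37, Σx^2 = 27, Σx·x = 27, Σx = 1, Σ1 = 4.
And Σx^2·z = -318, Σx·z = -72, Σz = -17.
Solving the 3×3 system (Gaussian elimination) gives p = -6775/6556, q = -813/596, r = 5026/1639.

p = -1.033, q = -1.364, r = 3.067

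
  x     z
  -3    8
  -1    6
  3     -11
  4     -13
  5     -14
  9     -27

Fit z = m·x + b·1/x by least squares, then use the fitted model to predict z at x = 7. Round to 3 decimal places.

Compute the Gram sums: Σx·x = 141, Σx·1/x = 6, Σ1/x·1/x = 43321/32400.
For Aᵀz: Σx·z = -428, Σ1/x·z = -1283/60.
So AᵀA·[m, b]ᵀ = Aᵀz: [[141, 6]; [6, 43321/32400]]·[m, b]ᵀ = [-428, -1283/60]ᵀ.
Determinant 141·(43321/32400) − 6² = 1647287/10800.
m = ((-428)·(43321/32400) − 6·(-1283/60))/(1647287/10800) = -14384468/4941861; b = (141·(-1283/60) − 6·(-428))/(1647287/10800) = -4828140/1647287.
At x = 7: ẑ = (-14384468/4941861)·(7) + (-4828140/1647287)·(1/7) = -719323352/34593027.

ẑ = -20.794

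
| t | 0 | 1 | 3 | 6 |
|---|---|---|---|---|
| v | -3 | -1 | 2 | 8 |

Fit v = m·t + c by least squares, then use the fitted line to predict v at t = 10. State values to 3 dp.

Setting ∂/∂m … = 0 gives: 46·m + 10·c = 53;  10·m + 4·c = 6.
(Σt·t = 46, Σt = 10, Σ1 = 4, Σt·v = 53, Σv = 6.)
Δ = 46·4 − 10² = 84.
m = (53·4 − 10·6)/84 = 38/21; c = (46·6 − 10·53)/84 = -127/42.
At t = 10: v̂ = (38/21)·(10) + (-127/42)·(1) = 211/14.

v̂ = 15.071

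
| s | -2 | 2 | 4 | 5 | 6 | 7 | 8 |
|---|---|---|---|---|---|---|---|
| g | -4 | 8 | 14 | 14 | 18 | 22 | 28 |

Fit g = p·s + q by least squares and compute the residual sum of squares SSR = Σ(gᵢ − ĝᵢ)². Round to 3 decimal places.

SSR = 15.704

MᵀM·[p, q]ᵀ = Mᵀg reads: 198·p + 30·q = 636;  30·p + 7·q = 100.
(Σs·s = 198, Σs = 30, Σ1 = 7, Σs·g = 636, Σg = 100.)
Eliminating q: 7·(row 1) − 30·(row 2) gives 486·p = 7·636 − 30·100 = 1452, so p = 242/81.
Then q = (100 − 30·(242/81))/7 = 40/27.
Residuals: 40/81, 44/81, 46/81, -196/81, -38/27, -32/81, 212/81; SSR = 424/27.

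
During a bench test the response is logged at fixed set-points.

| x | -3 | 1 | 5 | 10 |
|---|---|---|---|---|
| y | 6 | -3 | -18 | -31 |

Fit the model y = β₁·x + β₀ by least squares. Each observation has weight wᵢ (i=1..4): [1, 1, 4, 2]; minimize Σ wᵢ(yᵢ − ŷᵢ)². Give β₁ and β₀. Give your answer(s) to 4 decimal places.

The normal equations are: 310·β₁ + 38·β₀ = -1001;  38·β₁ + 8·β₀ = -131.
det = 310·8 − 38² = 1036.
β₁ = ((-1001)·8 − 38·(-131))/1036 = -1515/518; β₀ = (310·(-131) − 38·(-1001))/1036 = -643/259.

β₁ = -2.9247, β₀ = -2.4826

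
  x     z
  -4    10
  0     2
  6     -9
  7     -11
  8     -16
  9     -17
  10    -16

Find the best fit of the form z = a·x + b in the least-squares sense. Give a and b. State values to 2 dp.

Setting ∂/∂a … = 0 gives: 346·a + 36·b = -612;  36·a + 7·b = -57.
Eliminating b: 7·(row 1) − 36·(row 2) gives 1126·a = 7·(-612) − 36·(-57) = -2232, so a = -1116/563.
Then b = ((-57) − 36·(-1116/563))/7 = 1155/563.

a = -1.98, b = 2.05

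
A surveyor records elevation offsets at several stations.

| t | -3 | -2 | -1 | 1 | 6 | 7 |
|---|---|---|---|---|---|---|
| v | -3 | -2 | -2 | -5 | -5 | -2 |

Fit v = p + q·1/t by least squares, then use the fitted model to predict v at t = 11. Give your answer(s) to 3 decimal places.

v̂ = -3.452

From the data, Σ1 = 6, Σ1/t = -11/21, Σ1/t·1/t = 2125/882.
For Mᵀv: Σv = -19, Σ1/t·v = -89/42.
MᵀM·[p, q]ᵀ = Mᵀv becomes [[6, -11/21]; [-11/21, 2125/882]]·[p, q]ᵀ = [-19, -89/42]ᵀ.
Δ = 6·(2125/882) − (-11/21)² = 6254/441.
p = ((-19)·(2125/882) − (-11/21)·(-89/42))/(6254/441) = -20677/6254; q = (6·(-89/42) − (-11/21)·(-19))/(6254/441) = -4998/3127.
At t = 11: v̂ = (-20677/6254)·(1) + (-4998/3127)·(1/11) = -237443/68794.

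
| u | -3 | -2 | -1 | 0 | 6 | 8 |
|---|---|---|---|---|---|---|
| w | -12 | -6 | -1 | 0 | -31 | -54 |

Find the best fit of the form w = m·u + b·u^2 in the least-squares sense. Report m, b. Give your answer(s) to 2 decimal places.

m = 0.90, b = -0.97

Sums needed: Σu·u = 114, Σu·u^2 = 692, Σu^2·u^2 = 5490.
For Mᵀw: Σu·w = -569, Σu^2·w = -4705.
Eliminating b: 5490·(row 1) − 692·(row 2) gives 146996·m = 5490·(-569) − 692·(-4705) = 132050, so m = 66025/73498.
Then b = ((-4705) − 692·(66025/73498))/5490 = -71311/73498.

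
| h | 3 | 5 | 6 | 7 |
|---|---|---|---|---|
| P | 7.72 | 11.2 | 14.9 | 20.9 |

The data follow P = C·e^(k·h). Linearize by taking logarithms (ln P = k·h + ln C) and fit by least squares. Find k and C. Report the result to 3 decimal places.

Let Y = ln P. Fitting Y = k·h + ln C by least squares:
Σh = 21.0000, Σ(h)² = 119.0000, Σln P = 10.2008, Σh·ln P = 55.6974.
Normal system: [[119.0000, 21.0000]; [21.0000, 4]]·[k, ln C]ᵀ = [55.6974, 10.2008]ᵀ.
Solving (det = 35.0000): k = 0.24492, ln C = 1.26440, so C = exp(1.26440) = 3.54096.

k = 0.245, C = 3.541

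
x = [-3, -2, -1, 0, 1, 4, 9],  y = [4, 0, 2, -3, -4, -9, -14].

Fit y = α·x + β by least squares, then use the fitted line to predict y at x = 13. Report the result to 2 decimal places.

ŷ = -21.02

From the data, Σx·x = 112, Σx = 8, Σ1 = 7.
Moment sums: Σx·y = -180, Σy = -24.
So AᵀA·[α, β]ᵀ = Aᵀy: [[112, 8]; [8, 7]]·[α, β]ᵀ = [-180, -24]ᵀ.
Eliminating β: 7·(row 1) − 8·(row 2) gives 720·α = 7·(-180) − 8·(-24) = -1068, so α = -89/60.
Then β = ((-24) − 8·(-89/60))/7 = -26/15.
At x = 13: ŷ = (-89/60)·(13) + (-26/15)·(1) = -1261/60.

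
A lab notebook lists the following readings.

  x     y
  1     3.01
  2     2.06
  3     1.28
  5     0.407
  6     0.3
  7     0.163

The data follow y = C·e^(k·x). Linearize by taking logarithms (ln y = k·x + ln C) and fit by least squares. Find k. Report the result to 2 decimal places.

With ln yᵢ as the transformed response and xᵢ as the regressor:
Over the data: Σx = 24.0000, Σ(x)² = 124.0000, Σln y = -1.8454, Σx·ln y = -21.1287.
Normal system: [[124.0000, 24.0000]; [24.0000, 6]]·[k, ln C]ᵀ = [-21.1287, -1.8454]ᵀ.
Slope k = (n·Σx·ln y − Σx·Σln y)/(n·Σ(x)² − (Σx)²) = (6·-21.1287 − 24.0000·-1.8454)/168.0000 = -0.49096; ln C = (Σln y − k·Σx)/n = 1.65629.

k = -0.49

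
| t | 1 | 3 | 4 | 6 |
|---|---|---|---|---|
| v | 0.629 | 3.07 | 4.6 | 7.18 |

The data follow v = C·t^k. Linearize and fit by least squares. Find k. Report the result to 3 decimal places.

k = 1.379

Taking logs, ln v = k·ln t + ln C, so regress ln v on ln t.
Σln t = 4.2767, Σ(ln t)² = 6.3392, Σln v = 4.1554, Σln t·ln v = 6.8799.
Normal system: [[6.3392, 4.2767]; [4.2767, 4]]·[k, ln C]ᵀ = [6.8799, 4.1554]ᵀ.
Solving (det = 7.0668): k = 1.37948, ln C = -0.43604.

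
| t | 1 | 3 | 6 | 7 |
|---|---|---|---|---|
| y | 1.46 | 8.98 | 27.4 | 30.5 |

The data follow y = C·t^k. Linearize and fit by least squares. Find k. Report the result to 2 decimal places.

k = 1.59

Let Y = ln y. Fitting Y = k·ln t + ln C by least squares:
Sums: Σln t = 4.8363, Σ(ln t)² = 8.2039, Σln y = 9.3017, Σln t·ln y = 14.9937.
Normal system: [[8.2039, 4.8363]; [4.8363, 4]]·[k, ln C]ᵀ = [14.9937, 9.3017]ᵀ.
Δ = 8.2039·4 − (4.8363)² = 9.4260; k = (14.9937·4 − 4.8363·9.3017)/9.4260 = 1.59020, ln C = (8.2039·9.3017 − 4.8363·14.9937)/9.4260 = 0.40276.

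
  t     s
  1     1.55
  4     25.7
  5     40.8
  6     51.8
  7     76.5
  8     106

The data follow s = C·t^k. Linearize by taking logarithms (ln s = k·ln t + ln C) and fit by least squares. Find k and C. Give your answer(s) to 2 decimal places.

k = 2.01, C = 1.55

Taking logs, ln s = k·ln t + ln C, so regress ln s on ln t.
Sums: Σln t = 8.8128, Σ(ln t)² = 15.8331, Σln s = 20.3415, Σln t·ln s = 35.6796.
Normal system: [[15.8331, 8.8128]; [8.8128, 6]]·[k, ln C]ᵀ = [35.6796, 20.3415]ᵀ.
Solving (det = 17.3327): k = 2.00838, ln C = 0.44033, so C = exp(0.44033) = 1.55322.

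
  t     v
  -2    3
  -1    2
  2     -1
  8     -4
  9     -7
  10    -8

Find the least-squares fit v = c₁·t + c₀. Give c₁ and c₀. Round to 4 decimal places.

XᵀX·[c₁, c₀]ᵀ = Xᵀv reads: 254·c₁ + 26·c₀ = -185;  26·c₁ + 6·c₀ = -15.
(Σt·t = 254, Σt = 26, Σ1 = 6, Σt·v = -185, Σv = -15.)
Eliminating c₀: 6·(row 1) − 26·(row 2) gives 848·c₁ = 6·(-185) − 26·(-15) = -720, so c₁ = -45/53.
Then c₀ = ((-15) − 26·(-45/53))/6 = 125/106.

c₁ = -0.8491, c₀ = 1.1792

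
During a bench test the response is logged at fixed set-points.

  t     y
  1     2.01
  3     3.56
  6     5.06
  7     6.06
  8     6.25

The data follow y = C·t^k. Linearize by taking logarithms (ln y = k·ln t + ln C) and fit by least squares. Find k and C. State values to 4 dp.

k = 0.5487, C = 1.9853

Let Y = ln y. Fitting Y = k·ln t + ln C by least squares:
Σln t = 6.9157, Σ(ln t)² = 12.5280, Σln y = 7.2236, Σln t·ln y = 11.6168.
Equations: 12.5280·k + 6.9157·ln C = 11.6168;  6.9157·k + 5·ln C = 7.2236.
Slope k = (n·Σln t·ln y − Σln t·Σln y)/(n·Σ(ln t)² − (Σln t)²) = (5·11.6168 − 6.9157·7.2236)/14.8127 = 0.54871; ln C = (Σln y − k·Σln t)/n = 0.68577, so C = exp(0.68577) = 1.98530.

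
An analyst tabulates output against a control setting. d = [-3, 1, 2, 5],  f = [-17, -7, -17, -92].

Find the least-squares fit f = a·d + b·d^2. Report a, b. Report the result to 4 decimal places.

Entries of AᵀA: Σd·d = 39, Σd·d^2 = 107, Σd^2·d^2 = 723.
Right-hand side: Σd·f = -450, Σd^2·f = -2528.
Δ = 39·723 − 107² = 16748.
a = ((-450)·723 − 107·(-2528))/16748 = -27427/8374; b = (39·(-2528) − 107·(-450))/16748 = -25221/8374.

a = -3.2753, b = -3.0118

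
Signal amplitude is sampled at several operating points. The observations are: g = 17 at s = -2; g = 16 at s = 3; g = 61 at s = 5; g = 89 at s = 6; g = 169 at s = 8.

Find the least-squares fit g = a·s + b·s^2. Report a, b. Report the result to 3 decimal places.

a = -3.104, b = 3.020

Setting ∂/∂a … = 0 gives: 138·a + 872·b = 2205;  872·a + 6114·b = 15757.
(Σs·s = 138, Σs·s^2 = 872, Σs^2·s^2 = 6114, Σs·g = 2205, Σs^2·g = 15757.)
Δ = 138·6114 − 872² = 83348.
a = (2205·6114 − 872·15757)/83348 = -129367/41674; b = (138·15757 − 872·2205)/83348 = 125853/41674.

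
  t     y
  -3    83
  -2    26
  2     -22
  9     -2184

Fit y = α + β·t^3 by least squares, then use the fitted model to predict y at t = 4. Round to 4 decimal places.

Forming AᵀA = [[4, 702]; [702, 532298]] and Aᵀy = [-2097, -1594761]ᵀ gives AᵀA·[α, β]ᵀ = Aᵀy.
det = 4·532298 − 702² = 1636388.
α = ((-2097)·532298 − 702·(-1594761))/1636388 = 63333/31469; β = (4·(-1594761) − 702·(-2097))/1636388 = -2453475/818194.
At t = 4: ŷ = (63333/31469)·(1) + (-2453475/818194)·(64) = -77687871/409097.

ŷ = -189.9009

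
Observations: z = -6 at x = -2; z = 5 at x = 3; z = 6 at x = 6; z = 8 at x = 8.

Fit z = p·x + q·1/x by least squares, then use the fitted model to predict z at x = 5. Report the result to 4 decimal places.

ẑ = 5.8095

MᵀM·[p, q]ᵀ = Mᵀz reads: 113·p + 4·q = 127;  4·p + (233/576)·q = 20/3.
det = 113·(233/576) − 4² = 17113/576.
p = (127·(233/576) − 4·(20/3))/(17113/576) = 14231/17113; q = (113·(20/3) − 4·127)/(17113/576) = 141312/17113.
At x = 5: ẑ = (14231/17113)·(5) + (141312/17113)·(1/5) = 497087/85565.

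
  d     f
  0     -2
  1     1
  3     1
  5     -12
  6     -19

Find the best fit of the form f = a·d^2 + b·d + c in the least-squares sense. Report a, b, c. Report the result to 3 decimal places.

Entries of XᵀX: Σd^2·d^2 = 2003, Σd^2·d = 369, Σd^2 = 71, Σd·d = 71, Σd = 15, Σ1 = 5.
For Xᵀf: Σd^2·f = -974, Σd·f = -170, Σf = -31.
Normal equations: [[2003, 369, 71]; [369, 71, 15]; [71, 15, 5]]·[a, b, c]ᵀ = [-974, -170, -31]ᵀ.
Row-reducing yields a = -359/294, b = 5561/1274, c = -3737/1911.

a = -1.221, b = 4.365, c = -1.956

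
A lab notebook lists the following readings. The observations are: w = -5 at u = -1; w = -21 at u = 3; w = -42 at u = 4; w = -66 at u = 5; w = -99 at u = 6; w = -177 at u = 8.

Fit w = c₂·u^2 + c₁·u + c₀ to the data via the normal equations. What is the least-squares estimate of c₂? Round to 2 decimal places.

Entries of XᵀX: Σu^2·u^2 = 6355, Σu^2·u = 943, Σu^2 = 151, Σu·u = 151, Σu = 25, Σ1 = 6.
Right-hand side: Σu^2·w = -17408, Σu·w = -2566, Σw = -410.
So XᵀX·[c₂, c₁, c₀]ᵀ = Xᵀw: [[6355, 943, 151]; [943, 151, 25]; [151, 25, 6]]·[c₂, c₁, c₀]ᵀ = [-17408, -2566, -410]ᵀ.
Inverting the 3×3 Gram matrix, [c₂, c₁, c₀]ᵀ = [-37721/12696, 20267/12696, -449/2116]ᵀ.

c₂ = -2.97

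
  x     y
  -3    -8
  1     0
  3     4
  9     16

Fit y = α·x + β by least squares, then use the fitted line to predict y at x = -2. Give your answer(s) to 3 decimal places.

The normal system MᵀM·[α, β]ᵀ = Mᵀy is [[100, 10]; [10, 4]]·[α, β]ᵀ = [180, 12]ᵀ.
Eliminating β: 4·(row 1) − 10·(row 2) gives 300·α = 4·180 − 10·12 = 600, so α = 2.
Then β = (12 − 10·2)/4 = -2.
At x = -2: ŷ = (2)·(-2) + (-2)·(1) = -6.

ŷ = -6.000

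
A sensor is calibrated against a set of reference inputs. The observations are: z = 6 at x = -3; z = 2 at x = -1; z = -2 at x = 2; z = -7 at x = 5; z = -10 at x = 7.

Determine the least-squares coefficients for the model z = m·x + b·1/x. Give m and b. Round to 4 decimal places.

m = -1.4410, b = -0.4387

Forming AᵀA = [[88, 5]; [5, 62689/44100]] and Aᵀz = [-129, -274/35]ᵀ gives AᵀA·[m, b]ᵀ = Aᵀz.
Determinant 88·(62689/44100) − 5² = 1103533/11025.
m = ((-129)·(62689/44100) − 5·(-274/35))/(1103533/11025) = -6360681/4414132; b = (88·(-274/35) − 5·(-129))/(1103533/11025) = -484155/1103533.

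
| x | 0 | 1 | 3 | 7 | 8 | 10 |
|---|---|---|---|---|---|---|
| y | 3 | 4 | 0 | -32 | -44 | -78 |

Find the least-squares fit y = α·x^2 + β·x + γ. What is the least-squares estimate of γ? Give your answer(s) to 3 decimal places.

γ = 2.767

With design matrix A, AᵀA = [[16579, 1883, 223]; [1883, 223, 29]; [223, 29, 6]] and Aᵀy = [-12180, -1352, -147]ᵀ.
Solving the 3×3 system (Gaussian elimination) gives α = -119507/115392, β = 267997/115392, γ = 53209/19232.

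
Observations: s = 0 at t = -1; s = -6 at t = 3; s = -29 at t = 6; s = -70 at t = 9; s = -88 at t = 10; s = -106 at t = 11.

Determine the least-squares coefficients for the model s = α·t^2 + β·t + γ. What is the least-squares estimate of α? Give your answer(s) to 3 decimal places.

The normal system MᵀM·[α, β, γ]ᵀ = Mᵀs is [[32580, 3302, 348]; [3302, 348, 38]; [348, 38, 6]]·[α, β, γ]ᵀ = [-28394, -2868, -299]ᵀ.
Solving the 3×3 system (Gaussian elimination) gives α = -11643/12490, β = 2863/6245, γ = 16611/12490.

α = -0.932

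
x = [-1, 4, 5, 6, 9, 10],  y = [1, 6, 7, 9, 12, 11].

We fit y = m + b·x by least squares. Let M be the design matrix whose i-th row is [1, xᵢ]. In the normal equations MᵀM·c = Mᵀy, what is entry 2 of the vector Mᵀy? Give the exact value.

Entry 2 ↔ basis x, so (Mᵀy)_{2} = Σᵢ (x)·yᵢ = (-1)·(1) + (4)·(6) + (5)·(7) + (6)·(9) + (9)·(12) + (10)·(11) = 330.

330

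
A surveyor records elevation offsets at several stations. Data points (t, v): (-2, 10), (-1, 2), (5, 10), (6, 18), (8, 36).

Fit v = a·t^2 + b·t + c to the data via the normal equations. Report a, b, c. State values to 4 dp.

Entries of AᵀA: Σt^2·t^2 = 6034, Σt^2·t = 844, Σt^2 = 130, Σt·t = 130, Σt = 16, Σ1 = 5.
Moment sums: Σt^2·v = 3244, Σt·v = 424, Σv = 76.
Solving the 3×3 system (Gaussian elimination) gives a = 9390/10813, b = -26192/10813, c = 4032/10813.

a = 0.8684, b = -2.4223, c = 0.3729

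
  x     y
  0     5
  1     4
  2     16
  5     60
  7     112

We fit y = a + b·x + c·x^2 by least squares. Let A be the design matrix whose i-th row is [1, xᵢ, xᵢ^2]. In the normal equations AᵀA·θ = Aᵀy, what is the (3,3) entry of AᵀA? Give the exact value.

Row 3 ↔ basis x^2, column 3 ↔ basis x^2, so (AᵀA)_{3,3} = Σᵢ (x^2)·(x^2) = (0)·(0) + (1)·(1) + (4)·(4) + (25)·(25) + (49)·(49) = 3043.

3043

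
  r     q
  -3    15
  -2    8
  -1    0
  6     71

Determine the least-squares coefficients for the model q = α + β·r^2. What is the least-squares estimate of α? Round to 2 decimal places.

α = -1.66

Entries of AᵀA: Σ1 = 4, Σr^2 = 50, Σr^2·r^2 = 1394.
For Aᵀq: Σq = 94, Σr^2·q = 2723.
Normal equations: [[4, 50]; [50, 1394]]·[α, β]ᵀ = [94, 2723]ᵀ.
Determinant 4·1394 − 50² = 3076.
α = (94·1394 − 50·2723)/3076 = -2557/1538; β = (4·2723 − 50·94)/3076 = 1548/769.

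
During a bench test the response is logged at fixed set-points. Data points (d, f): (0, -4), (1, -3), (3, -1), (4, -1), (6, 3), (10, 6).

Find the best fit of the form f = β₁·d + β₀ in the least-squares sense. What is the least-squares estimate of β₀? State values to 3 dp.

Forming AᵀA = [[162, 24]; [24, 6]] and Aᵀf = [68, 0]ᵀ gives AᵀA·[β₁, β₀]ᵀ = Aᵀf.
Determinant 162·6 − 24² = 396.
β₁ = (68·6 − 24·0)/396 = 34/33; β₀ = (162·0 − 24·68)/396 = -136/33.

β₀ = -4.121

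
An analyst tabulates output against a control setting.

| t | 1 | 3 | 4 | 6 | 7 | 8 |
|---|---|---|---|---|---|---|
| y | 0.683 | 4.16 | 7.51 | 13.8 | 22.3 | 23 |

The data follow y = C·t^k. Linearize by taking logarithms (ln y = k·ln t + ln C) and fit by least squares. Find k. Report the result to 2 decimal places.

k = 1.73

Linearized form: ln y = k·ln t + ln C. From the 6 transformed points,
Σln t = 8.3020, Σ(ln t)² = 14.4498, Σln y = 11.9252, Σln t·ln y = 21.6253.
Normal system: [[14.4498, 8.3020]; [8.3020, 6]]·[k, ln C]ᵀ = [21.6253, 11.9252]ᵀ.
Solving (det = 17.7753): k = 1.72982, ln C = -0.40596.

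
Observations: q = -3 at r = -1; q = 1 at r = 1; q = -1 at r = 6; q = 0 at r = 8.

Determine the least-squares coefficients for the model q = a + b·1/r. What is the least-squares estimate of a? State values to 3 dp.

a = -0.896

Entries of XᵀX: Σ1 = 4, Σ1/r = 7/24, Σ1/r·1/r = 1177/576.
For Xᵀq: Σq = -3, Σ1/r·q = 23/6.
det = 4·(1177/576) − (7/24)² = 1553/192.
a = ((-3)·(1177/576) − (7/24)·(23/6))/(1553/192) = -4175/4659; b = (4·(23/6) − (7/24)·(-3))/(1553/192) = 3112/1553.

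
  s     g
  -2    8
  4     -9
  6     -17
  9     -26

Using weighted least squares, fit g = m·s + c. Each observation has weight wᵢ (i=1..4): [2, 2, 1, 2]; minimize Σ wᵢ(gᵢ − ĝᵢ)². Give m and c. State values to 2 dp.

Entries of XᵀWX: Σwᵢ·s·s = 238, Σwᵢ·s = 28, Σwᵢ·1 = 7.
Right-hand side: Σwᵢ·s·g = -674, Σwᵢ·g = -71.
XᵀWX·[m, c]ᵀ = XᵀWg becomes [[238, 28]; [28, 7]]·[m, c]ᵀ = [-674, -71]ᵀ.
Eliminating c: 7·(row 1) − 28·(row 2) gives 882·m = 7·(-674) − 28·(-71) = -2730, so m = -65/21.
Then c = ((-71) − 28·(-65/21))/7 = 47/21.

m = -3.10, c = 2.24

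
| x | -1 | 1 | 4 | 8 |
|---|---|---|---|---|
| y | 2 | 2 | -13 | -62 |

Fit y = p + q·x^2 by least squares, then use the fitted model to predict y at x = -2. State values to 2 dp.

With design matrix M, MᵀM = [[4, 82]; [82, 4354]] and Mᵀy = [-71, -4172]ᵀ.
Determinant 4·4354 − 82² = 10692.
p = ((-71)·4354 − 82·(-4172))/10692 = 5495/1782; q = (4·(-4172) − 82·(-71))/10692 = -1811/1782.
At x = -2: ŷ = (5495/1782)·(1) + (-1811/1782)·(4) = -53/54.

ŷ = -0.98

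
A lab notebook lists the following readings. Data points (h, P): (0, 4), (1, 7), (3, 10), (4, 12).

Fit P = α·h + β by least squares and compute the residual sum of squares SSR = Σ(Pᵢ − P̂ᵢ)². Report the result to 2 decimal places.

SSR = 0.65

Compute the Gram sums: Σh·h = 26, Σh = 8, Σ1 = 4.
Moment sums: Σh·P = 85, ΣP = 33.
Normal equations: [[26, 8]; [8, 4]]·[α, β]ᵀ = [85, 33]ᵀ.
Δ = 26·4 − 8² = 40.
α = (85·4 − 8·33)/40 = 19/10; β = (26·33 − 8·85)/40 = 89/20.
Residuals: -9/20, 13/20, -3/20, -1/20; SSR = 13/20.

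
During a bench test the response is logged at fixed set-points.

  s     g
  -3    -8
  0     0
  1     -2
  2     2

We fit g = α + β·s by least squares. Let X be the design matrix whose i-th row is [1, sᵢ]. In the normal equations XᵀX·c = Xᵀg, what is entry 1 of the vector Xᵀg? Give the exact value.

Entry 1 ↔ basis 1, so (Xᵀg)_{1} = Σᵢ gᵢ = (1)·(-8) + (1)·(0) + (1)·(-2) + (1)·(2) = -8.

-8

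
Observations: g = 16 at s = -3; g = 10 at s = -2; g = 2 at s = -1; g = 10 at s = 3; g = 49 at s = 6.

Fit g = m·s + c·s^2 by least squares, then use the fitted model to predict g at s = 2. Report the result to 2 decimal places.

ĝ = 3.98

With design matrix M, MᵀM = [[59, 207]; [207, 1475]] and Mᵀg = [254, 2040]ᵀ.
Eliminating c: 1475·(row 1) − 207·(row 2) gives 44176·m = 1475·254 − 207·2040 = -47630, so m = -2165/2008.
Then c = (2040 − 207·(-2165/2008))/1475 = 3081/2008.
At s = 2: ĝ = (-2165/2008)·(2) + (3081/2008)·(4) = 3997/1004.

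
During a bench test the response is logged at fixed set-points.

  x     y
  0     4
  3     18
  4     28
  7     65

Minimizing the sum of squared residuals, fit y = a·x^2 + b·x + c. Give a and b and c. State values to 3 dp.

The normal system MᵀM·[a, b, c]ᵀ = Mᵀy is [[2738, 434, 74]; [434, 74, 14]; [74, 14, 4]]·[a, b, c]ᵀ = [3795, 621, 115]ᵀ.
Inverting the 3×3 Gram matrix, [a, b, c]ᵀ = [23/24, 1219/600, 391/100]ᵀ.

a = 0.958, b = 2.032, c = 3.910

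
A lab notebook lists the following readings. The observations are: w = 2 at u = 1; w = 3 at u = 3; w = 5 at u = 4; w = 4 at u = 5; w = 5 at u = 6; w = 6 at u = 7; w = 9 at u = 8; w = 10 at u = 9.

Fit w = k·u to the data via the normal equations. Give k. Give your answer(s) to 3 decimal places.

k = 1.014

Forming MᵀM = [[281]] and Mᵀw = [285]ᵀ gives MᵀM·[k]ᵀ = Mᵀw.
Hence k = 285 / 281 ≈ 1.01423.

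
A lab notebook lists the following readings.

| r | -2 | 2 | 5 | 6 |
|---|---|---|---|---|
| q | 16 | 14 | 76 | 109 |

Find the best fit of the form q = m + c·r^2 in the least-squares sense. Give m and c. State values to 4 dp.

Sums needed: Σ1 = 4, Σr^2 = 69, Σr^2·r^2 = 1953.
For Xᵀq: Σq = 215, Σr^2·q = 5944.
XᵀX·[m, c]ᵀ = Xᵀq becomes [[4, 69]; [69, 1953]]·[m, c]ᵀ = [215, 5944]ᵀ.
Determinant 4·1953 − 69² = 3051.
m = (215·1953 − 69·5944)/3051 = 3253/1017; c = (4·5944 − 69·215)/3051 = 8941/3051.

m = 3.1986, c = 2.9305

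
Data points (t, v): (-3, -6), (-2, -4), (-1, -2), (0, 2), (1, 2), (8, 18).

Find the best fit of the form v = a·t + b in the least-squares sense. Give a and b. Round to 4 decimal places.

Setting ∂/∂a … = 0 gives: 79·a + 3·b = 174;  3·a + 6·b = 10.
(Σt·t = 79, Σt = 3, Σ1 = 6, Σt·v = 174, Σv = 10.)
det = 79·6 − 3² = 465.
a = (174·6 − 3·10)/465 = 338/155; b = (79·10 − 3·174)/465 = 268/465.

a = 2.1806, b = 0.5763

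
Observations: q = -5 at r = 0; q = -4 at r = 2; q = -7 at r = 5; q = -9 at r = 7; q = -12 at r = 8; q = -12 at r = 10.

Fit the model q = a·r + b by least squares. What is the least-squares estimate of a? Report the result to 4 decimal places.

a = -0.8505

With design matrix A, AᵀA = [[242, 32]; [32, 6]] and Aᵀq = [-322, -49]ᵀ.
Eliminating b: 6·(row 1) − 32·(row 2) gives 428·a = 6·(-322) − 32·(-49) = -364, so a = -91/107.
Then b = ((-49) − 32·(-91/107))/6 = -777/214.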